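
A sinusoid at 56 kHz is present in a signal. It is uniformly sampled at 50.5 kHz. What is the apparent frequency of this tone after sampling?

56 kHz mod fs = 5.5 kHz.
5.5 kHz ≤ fs/2 = 25.25 kHz, appears at 5.5 kHz.

5.5 kHz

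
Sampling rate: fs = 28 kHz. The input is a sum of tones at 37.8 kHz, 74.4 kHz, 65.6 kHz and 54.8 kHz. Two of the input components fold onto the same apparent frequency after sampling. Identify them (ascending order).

65.6 kHz, 74.4 kHz

fs/2 = 14 kHz.
37.8 kHz mod fs = 9.8 kHz.
9.8 kHz ≤ fs/2 = 14 kHz, appears at 9.8 kHz.
74.4 kHz mod fs = 18.4 kHz.
18.4 kHz > fs/2 = 14 kHz, folds to fs − 18.4 kHz = 9.6 kHz.
65.6 kHz mod fs = 9.6 kHz.
9.6 kHz ≤ fs/2 = 14 kHz, appears at 9.6 kHz.
54.8 kHz mod fs = 26.8 kHz.
26.8 kHz > fs/2 = 14 kHz, folds to fs − 26.8 kHz = 1.2 kHz.
65.6 kHz and 74.4 kHz both map to 9.6 kHz.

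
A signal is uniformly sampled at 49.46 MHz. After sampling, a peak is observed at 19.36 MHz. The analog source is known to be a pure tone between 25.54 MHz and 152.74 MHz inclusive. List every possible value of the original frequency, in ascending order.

Frequencies that alias to 19.36 MHz are k·fs ± 19.36 MHz for integer k ≥ 0.
k=0: 19.36 MHz.
k=1: 30.1 MHz, 68.82 MHz.
k=2: 79.56 MHz, 118.28 MHz.
k=3: 129.02 MHz, 167.74 MHz.
k=4: 178.48 MHz, 217.2 MHz.
Within [25.54 MHz, 152.74 MHz]: 30.1 MHz, 68.82 MHz, 79.56 MHz, 118.28 MHz, 129.02 MHz.

30.1 MHz, 68.82 MHz, 79.56 MHz, 118.28 MHz, 129.02 MHz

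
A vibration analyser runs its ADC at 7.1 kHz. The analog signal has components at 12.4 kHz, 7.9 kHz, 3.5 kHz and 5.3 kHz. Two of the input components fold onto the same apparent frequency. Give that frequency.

1.8 kHz

fs/2 = 3.55 kHz.
12.4 kHz mod fs = 5.3 kHz.
5.3 kHz > fs/2 = 3.55 kHz, folds to fs − 5.3 kHz = 1.8 kHz.
7.9 kHz mod fs = 0.8 kHz.
0.8 kHz ≤ fs/2 = 3.55 kHz, appears at 0.8 kHz.
3.5 kHz ≤ fs/2 = 3.55 kHz, passes unchanged.
5.3 kHz > fs/2 = 3.55 kHz, folds to fs − 5.3 kHz = 1.8 kHz.
5.3 kHz and 12.4 kHz both map to 1.8 kHz.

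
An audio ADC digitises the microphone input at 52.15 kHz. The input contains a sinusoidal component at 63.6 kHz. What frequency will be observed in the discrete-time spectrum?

11.45 kHz

63.6 kHz mod fs = 11.45 kHz.
11.45 kHz ≤ fs/2 = 26.075 kHz, appears at 11.45 kHz.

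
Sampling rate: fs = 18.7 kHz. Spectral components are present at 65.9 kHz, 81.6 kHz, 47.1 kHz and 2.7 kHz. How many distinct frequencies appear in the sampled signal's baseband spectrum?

fs/2 = 9.35 kHz.
65.9 kHz mod fs = 9.8 kHz.
9.8 kHz > fs/2 = 9.35 kHz, folds to fs − 9.8 kHz = 8.9 kHz.
81.6 kHz mod fs = 6.8 kHz.
6.8 kHz ≤ fs/2 = 9.35 kHz, appears at 6.8 kHz.
47.1 kHz mod fs = 9.7 kHz.
9.7 kHz > fs/2 = 9.35 kHz, folds to fs − 9.7 kHz = 9 kHz.
2.7 kHz ≤ fs/2 = 9.35 kHz, passes unchanged.
Distinct values: {2.7 kHz, 6.8 kHz, 8.9 kHz, 9 kHz} → 4.

4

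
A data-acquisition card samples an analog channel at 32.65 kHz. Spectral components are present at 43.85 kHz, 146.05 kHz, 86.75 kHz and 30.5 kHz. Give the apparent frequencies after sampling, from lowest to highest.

fs/2 = 16.325 kHz.
43.85 kHz mod fs = 11.2 kHz.
11.2 kHz ≤ fs/2 = 16.325 kHz, appears at 11.2 kHz.
146.05 kHz mod fs = 15.45 kHz.
15.45 kHz ≤ fs/2 = 16.325 kHz, appears at 15.45 kHz.
86.75 kHz mod fs = 21.45 kHz.
21.45 kHz > fs/2 = 16.325 kHz, folds to fs − 21.45 kHz = 11.2 kHz.
30.5 kHz > fs/2 = 16.325 kHz, folds to fs − 30.5 kHz = 2.15 kHz.
Distinct values: {2.15 kHz, 11.2 kHz, 15.45 kHz}.

2.15 kHz, 11.2 kHz, 15.45 kHz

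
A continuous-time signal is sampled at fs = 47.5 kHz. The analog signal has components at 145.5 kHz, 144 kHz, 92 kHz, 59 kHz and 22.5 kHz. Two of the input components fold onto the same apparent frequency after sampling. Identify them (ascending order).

92 kHz, 145.5 kHz

fs/2 = 23.75 kHz.
145.5 kHz mod fs = 3 kHz.
3 kHz ≤ fs/2 = 23.75 kHz, appears at 3 kHz.
144 kHz mod fs = 1.5 kHz.
1.5 kHz ≤ fs/2 = 23.75 kHz, appears at 1.5 kHz.
92 kHz mod fs = 44.5 kHz.
44.5 kHz > fs/2 = 23.75 kHz, folds to fs − 44.5 kHz = 3 kHz.
59 kHz mod fs = 11.5 kHz.
11.5 kHz ≤ fs/2 = 23.75 kHz, appears at 11.5 kHz.
22.5 kHz ≤ fs/2 = 23.75 kHz, passes unchanged.
92 kHz and 145.5 kHz both map to 3 kHz.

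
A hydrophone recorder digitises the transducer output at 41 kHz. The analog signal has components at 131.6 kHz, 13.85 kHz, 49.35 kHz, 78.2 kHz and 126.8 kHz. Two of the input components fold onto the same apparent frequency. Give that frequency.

3.8 kHz

fs/2 = 20.5 kHz.
131.6 kHz mod fs = 8.6 kHz.
8.6 kHz ≤ fs/2 = 20.5 kHz, appears at 8.6 kHz.
13.85 kHz ≤ fs/2 = 20.5 kHz, passes unchanged.
49.35 kHz mod fs = 8.35 kHz.
8.35 kHz ≤ fs/2 = 20.5 kHz, appears at 8.35 kHz.
78.2 kHz mod fs = 37.2 kHz.
37.2 kHz > fs/2 = 20.5 kHz, folds to fs − 37.2 kHz = 3.8 kHz.
126.8 kHz mod fs = 3.8 kHz.
3.8 kHz ≤ fs/2 = 20.5 kHz, appears at 3.8 kHz.
78.2 kHz and 126.8 kHz both map to 3.8 kHz.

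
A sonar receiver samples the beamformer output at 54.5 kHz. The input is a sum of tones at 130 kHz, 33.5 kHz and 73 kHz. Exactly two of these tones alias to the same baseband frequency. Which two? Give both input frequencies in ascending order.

fs/2 = 27.25 kHz.
130 kHz mod fs = 21 kHz.
21 kHz ≤ fs/2 = 27.25 kHz, appears at 21 kHz.
33.5 kHz > fs/2 = 27.25 kHz, folds to fs − 33.5 kHz = 21 kHz.
73 kHz mod fs = 18.5 kHz.
18.5 kHz ≤ fs/2 = 27.25 kHz, appears at 18.5 kHz.
33.5 kHz and 130 kHz both map to 21 kHz.

33.5 kHz, 130 kHz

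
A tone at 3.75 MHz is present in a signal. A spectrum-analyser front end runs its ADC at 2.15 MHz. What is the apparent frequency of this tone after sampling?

0.55 MHz

3.75 MHz mod fs = 1.6 MHz.
1.6 MHz > fs/2 = 1.075 MHz, folds to fs − 1.6 MHz = 0.55 MHz.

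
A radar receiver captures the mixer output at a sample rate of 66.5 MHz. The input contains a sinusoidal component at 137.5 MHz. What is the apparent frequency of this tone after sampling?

4.5 MHz

137.5 MHz mod fs = 4.5 MHz.
4.5 MHz ≤ fs/2 = 33.25 MHz, appears at 4.5 MHz.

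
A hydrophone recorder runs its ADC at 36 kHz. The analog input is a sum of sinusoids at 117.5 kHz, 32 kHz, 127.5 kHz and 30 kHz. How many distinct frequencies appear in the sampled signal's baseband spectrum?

4

fs/2 = 18 kHz.
117.5 kHz mod fs = 9.5 kHz.
9.5 kHz ≤ fs/2 = 18 kHz, appears at 9.5 kHz.
32 kHz > fs/2 = 18 kHz, folds to fs − 32 kHz = 4 kHz.
127.5 kHz mod fs = 19.5 kHz.
19.5 kHz > fs/2 = 18 kHz, folds to fs − 19.5 kHz = 16.5 kHz.
30 kHz > fs/2 = 18 kHz, folds to fs − 30 kHz = 6 kHz.
Distinct values: {4 kHz, 6 kHz, 9.5 kHz, 16.5 kHz} → 4.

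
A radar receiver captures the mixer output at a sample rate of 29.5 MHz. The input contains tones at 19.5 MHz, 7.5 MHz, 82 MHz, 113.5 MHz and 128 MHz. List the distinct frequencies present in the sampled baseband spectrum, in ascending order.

4.5 MHz, 6.5 MHz, 7.5 MHz, 10 MHz

fs/2 = 14.75 MHz.
19.5 MHz > fs/2 = 14.75 MHz, folds to fs − 19.5 MHz = 10 MHz.
7.5 MHz ≤ fs/2 = 14.75 MHz, passes unchanged.
82 MHz mod fs = 23 MHz.
23 MHz > fs/2 = 14.75 MHz, folds to fs − 23 MHz = 6.5 MHz.
113.5 MHz mod fs = 25 MHz.
25 MHz > fs/2 = 14.75 MHz, folds to fs − 25 MHz = 4.5 MHz.
128 MHz mod fs = 10 MHz.
10 MHz ≤ fs/2 = 14.75 MHz, appears at 10 MHz.
Distinct values: {4.5 MHz, 6.5 MHz, 7.5 MHz, 10 MHz}.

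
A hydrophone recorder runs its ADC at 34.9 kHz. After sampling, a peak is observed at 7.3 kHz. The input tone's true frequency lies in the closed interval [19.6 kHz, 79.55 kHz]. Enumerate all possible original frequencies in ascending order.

27.6 kHz, 42.2 kHz, 62.5 kHz, 77.1 kHz

Frequencies that alias to 7.3 kHz are k·fs ± 7.3 kHz for integer k ≥ 0.
k=0: 7.3 kHz.
k=1: 27.6 kHz, 42.2 kHz.
k=2: 62.5 kHz, 77.1 kHz.
k=3: 97.4 kHz, 112 kHz.
Within [19.6 kHz, 79.55 kHz]: 27.6 kHz, 42.2 kHz, 62.5 kHz, 77.1 kHz.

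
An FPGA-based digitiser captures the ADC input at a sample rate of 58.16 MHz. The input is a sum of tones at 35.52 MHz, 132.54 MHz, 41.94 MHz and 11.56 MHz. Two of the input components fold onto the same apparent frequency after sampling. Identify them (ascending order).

41.94 MHz, 132.54 MHz

fs/2 = 29.08 MHz.
35.52 MHz > fs/2 = 29.08 MHz, folds to fs − 35.52 MHz = 22.64 MHz.
132.54 MHz mod fs = 16.22 MHz.
16.22 MHz ≤ fs/2 = 29.08 MHz, appears at 16.22 MHz.
41.94 MHz > fs/2 = 29.08 MHz, folds to fs − 41.94 MHz = 16.22 MHz.
11.56 MHz ≤ fs/2 = 29.08 MHz, passes unchanged.
41.94 MHz and 132.54 MHz both map to 16.22 MHz.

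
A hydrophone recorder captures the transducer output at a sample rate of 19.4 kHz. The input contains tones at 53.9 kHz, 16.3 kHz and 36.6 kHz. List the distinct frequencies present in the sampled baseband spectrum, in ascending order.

2.2 kHz, 3.1 kHz, 4.3 kHz

fs/2 = 9.7 kHz.
53.9 kHz mod fs = 15.1 kHz.
15.1 kHz > fs/2 = 9.7 kHz, folds to fs − 15.1 kHz = 4.3 kHz.
16.3 kHz > fs/2 = 9.7 kHz, folds to fs − 16.3 kHz = 3.1 kHz.
36.6 kHz mod fs = 17.2 kHz.
17.2 kHz > fs/2 = 9.7 kHz, folds to fs − 17.2 kHz = 2.2 kHz.
Distinct values: {2.2 kHz, 3.1 kHz, 4.3 kHz}.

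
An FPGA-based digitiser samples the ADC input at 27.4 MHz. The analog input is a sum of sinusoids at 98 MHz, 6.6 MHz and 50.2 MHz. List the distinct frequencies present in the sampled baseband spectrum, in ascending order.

fs/2 = 13.7 MHz.
98 MHz mod fs = 15.8 MHz.
15.8 MHz > fs/2 = 13.7 MHz, folds to fs − 15.8 MHz = 11.6 MHz.
6.6 MHz ≤ fs/2 = 13.7 MHz, passes unchanged.
50.2 MHz mod fs = 22.8 MHz.
22.8 MHz > fs/2 = 13.7 MHz, folds to fs − 22.8 MHz = 4.6 MHz.
Distinct values: {4.6 MHz, 6.6 MHz, 11.6 MHz}.

4.6 MHz, 6.6 MHz, 11.6 MHz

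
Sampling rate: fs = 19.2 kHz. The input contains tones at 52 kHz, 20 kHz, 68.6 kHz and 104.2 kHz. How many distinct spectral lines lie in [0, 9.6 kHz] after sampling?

fs/2 = 9.6 kHz.
52 kHz mod fs = 13.6 kHz.
13.6 kHz > fs/2 = 9.6 kHz, folds to fs − 13.6 kHz = 5.6 kHz.
20 kHz mod fs = 0.8 kHz.
0.8 kHz ≤ fs/2 = 9.6 kHz, appears at 0.8 kHz.
68.6 kHz mod fs = 11 kHz.
11 kHz > fs/2 = 9.6 kHz, folds to fs − 11 kHz = 8.2 kHz.
104.2 kHz mod fs = 8.2 kHz.
8.2 kHz ≤ fs/2 = 9.6 kHz, appears at 8.2 kHz.
Distinct values: {0.8 kHz, 5.6 kHz, 8.2 kHz} → 3.

3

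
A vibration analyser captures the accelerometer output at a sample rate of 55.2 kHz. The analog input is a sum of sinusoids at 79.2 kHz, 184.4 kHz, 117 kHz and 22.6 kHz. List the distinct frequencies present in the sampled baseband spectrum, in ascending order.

fs/2 = 27.6 kHz.
79.2 kHz mod fs = 24 kHz.
24 kHz ≤ fs/2 = 27.6 kHz, appears at 24 kHz.
184.4 kHz mod fs = 18.8 kHz.
18.8 kHz ≤ fs/2 = 27.6 kHz, appears at 18.8 kHz.
117 kHz mod fs = 6.6 kHz.
6.6 kHz ≤ fs/2 = 27.6 kHz, appears at 6.6 kHz.
22.6 kHz ≤ fs/2 = 27.6 kHz, passes unchanged.
Distinct values: {6.6 kHz, 18.8 kHz, 22.6 kHz, 24 kHz}.

6.6 kHz, 18.8 kHz, 22.6 kHz, 24 kHz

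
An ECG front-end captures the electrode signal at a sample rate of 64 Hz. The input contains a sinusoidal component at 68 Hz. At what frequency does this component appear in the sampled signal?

4 Hz

68 Hz mod fs = 4 Hz.
4 Hz ≤ fs/2 = 32 Hz, appears at 4 Hz.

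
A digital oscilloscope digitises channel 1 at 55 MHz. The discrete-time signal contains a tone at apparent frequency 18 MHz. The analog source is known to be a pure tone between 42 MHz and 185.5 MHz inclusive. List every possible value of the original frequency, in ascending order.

73 MHz, 92 MHz, 128 MHz, 147 MHz, 183 MHz

Frequencies that alias to 18 MHz are k·fs ± 18 MHz for integer k ≥ 0.
k=0: 18 MHz.
k=1: 37 MHz, 73 MHz.
k=2: 92 MHz, 128 MHz.
k=3: 147 MHz, 183 MHz.
k=4: 202 MHz, 238 MHz.
Within [42 MHz, 185.5 MHz]: 73 MHz, 92 MHz, 128 MHz, 147 MHz, 183 MHz.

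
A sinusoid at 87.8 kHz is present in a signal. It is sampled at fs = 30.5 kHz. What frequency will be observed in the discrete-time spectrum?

3.7 kHz

87.8 kHz mod fs = 26.8 kHz.
26.8 kHz > fs/2 = 15.25 kHz, folds to fs − 26.8 kHz = 3.7 kHz.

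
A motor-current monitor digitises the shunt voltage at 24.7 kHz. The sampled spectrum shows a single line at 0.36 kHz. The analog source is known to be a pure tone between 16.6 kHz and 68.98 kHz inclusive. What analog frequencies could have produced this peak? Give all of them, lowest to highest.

24.34 kHz, 25.06 kHz, 49.04 kHz, 49.76 kHz

Frequencies that alias to 0.36 kHz are k·fs ± 0.36 kHz for integer k ≥ 0.
k=0: 0.36 kHz.
k=1: 24.34 kHz, 25.06 kHz.
k=2: 49.04 kHz, 49.76 kHz.
k=3: 73.74 kHz, 74.46 kHz.
Within [16.6 kHz, 68.98 kHz]: 24.34 kHz, 25.06 kHz, 49.04 kHz, 49.76 kHz.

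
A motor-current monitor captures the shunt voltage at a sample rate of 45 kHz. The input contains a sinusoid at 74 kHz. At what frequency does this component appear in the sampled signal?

16 kHz

74 kHz mod fs = 29 kHz.
29 kHz > fs/2 = 22.5 kHz, folds to fs − 29 kHz = 16 kHz.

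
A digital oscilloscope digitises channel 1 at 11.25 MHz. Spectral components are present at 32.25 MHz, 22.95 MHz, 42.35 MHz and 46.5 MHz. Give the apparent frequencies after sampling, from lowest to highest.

0.45 MHz, 1.5 MHz, 2.65 MHz

fs/2 = 5.625 MHz.
32.25 MHz mod fs = 9.75 MHz.
9.75 MHz > fs/2 = 5.625 MHz, folds to fs − 9.75 MHz = 1.5 MHz.
22.95 MHz mod fs = 0.45 MHz.
0.45 MHz ≤ fs/2 = 5.625 MHz, appears at 0.45 MHz.
42.35 MHz mod fs = 8.6 MHz.
8.6 MHz > fs/2 = 5.625 MHz, folds to fs − 8.6 MHz = 2.65 MHz.
46.5 MHz mod fs = 1.5 MHz.
1.5 MHz ≤ fs/2 = 5.625 MHz, appears at 1.5 MHz.
Distinct values: {0.45 MHz, 1.5 MHz, 2.65 MHz}.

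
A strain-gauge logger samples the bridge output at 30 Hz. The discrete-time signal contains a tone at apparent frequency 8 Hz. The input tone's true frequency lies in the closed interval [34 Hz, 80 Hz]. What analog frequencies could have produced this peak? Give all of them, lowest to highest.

Frequencies that alias to 8 Hz are k·fs ± 8 Hz for integer k ≥ 0.
k=0: 8 Hz.
k=1: 22 Hz, 38 Hz.
k=2: 52 Hz, 68 Hz.
k=3: 82 Hz, 98 Hz.
Within [34 Hz, 80 Hz]: 38 Hz, 52 Hz, 68 Hz.

38 Hz, 52 Hz, 68 Hz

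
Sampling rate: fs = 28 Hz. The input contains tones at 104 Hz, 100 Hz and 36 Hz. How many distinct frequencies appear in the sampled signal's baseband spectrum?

fs/2 = 14 Hz.
104 Hz mod fs = 20 Hz.
20 Hz > fs/2 = 14 Hz, folds to fs − 20 Hz = 8 Hz.
100 Hz mod fs = 16 Hz.
16 Hz > fs/2 = 14 Hz, folds to fs − 16 Hz = 12 Hz.
36 Hz mod fs = 8 Hz.
8 Hz ≤ fs/2 = 14 Hz, appears at 8 Hz.
Distinct values: {8 Hz, 12 Hz} → 2.

2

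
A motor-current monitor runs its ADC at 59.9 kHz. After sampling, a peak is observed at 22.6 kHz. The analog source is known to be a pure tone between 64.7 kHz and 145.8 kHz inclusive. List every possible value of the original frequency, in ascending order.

Frequencies that alias to 22.6 kHz are k·fs ± 22.6 kHz for integer k ≥ 0.
k=0: 22.6 kHz.
k=1: 37.3 kHz, 82.5 kHz.
k=2: 97.2 kHz, 142.4 kHz.
k=3: 157.1 kHz, 202.3 kHz.
Within [64.7 kHz, 145.8 kHz]: 82.5 kHz, 97.2 kHz, 142.4 kHz.

82.5 kHz, 97.2 kHz, 142.4 kHz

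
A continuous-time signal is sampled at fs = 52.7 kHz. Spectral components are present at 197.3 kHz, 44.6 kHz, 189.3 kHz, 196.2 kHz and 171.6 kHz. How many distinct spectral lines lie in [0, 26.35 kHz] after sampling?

fs/2 = 26.35 kHz.
197.3 kHz mod fs = 39.2 kHz.
39.2 kHz > fs/2 = 26.35 kHz, folds to fs − 39.2 kHz = 13.5 kHz.
44.6 kHz > fs/2 = 26.35 kHz, folds to fs − 44.6 kHz = 8.1 kHz.
189.3 kHz mod fs = 31.2 kHz.
31.2 kHz > fs/2 = 26.35 kHz, folds to fs − 31.2 kHz = 21.5 kHz.
196.2 kHz mod fs = 38.1 kHz.
38.1 kHz > fs/2 = 26.35 kHz, folds to fs − 38.1 kHz = 14.6 kHz.
171.6 kHz mod fs = 13.5 kHz.
13.5 kHz ≤ fs/2 = 26.35 kHz, appears at 13.5 kHz.
Distinct values: {8.1 kHz, 13.5 kHz, 14.6 kHz, 21.5 kHz} → 4.

4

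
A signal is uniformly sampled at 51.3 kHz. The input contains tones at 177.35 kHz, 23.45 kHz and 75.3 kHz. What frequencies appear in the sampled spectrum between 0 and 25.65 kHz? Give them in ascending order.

fs/2 = 25.65 kHz.
177.35 kHz mod fs = 23.45 kHz.
23.45 kHz ≤ fs/2 = 25.65 kHz, appears at 23.45 kHz.
23.45 kHz ≤ fs/2 = 25.65 kHz, passes unchanged.
75.3 kHz mod fs = 24 kHz.
24 kHz ≤ fs/2 = 25.65 kHz, appears at 24 kHz.
Distinct values: {23.45 kHz, 24 kHz}.

23.45 kHz, 24 kHz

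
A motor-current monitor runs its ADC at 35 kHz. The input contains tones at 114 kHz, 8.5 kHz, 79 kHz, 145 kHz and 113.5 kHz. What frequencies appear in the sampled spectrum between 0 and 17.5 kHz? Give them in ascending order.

5 kHz, 8.5 kHz, 9 kHz

fs/2 = 17.5 kHz.
114 kHz mod fs = 9 kHz.
9 kHz ≤ fs/2 = 17.5 kHz, appears at 9 kHz.
8.5 kHz ≤ fs/2 = 17.5 kHz, passes unchanged.
79 kHz mod fs = 9 kHz.
9 kHz ≤ fs/2 = 17.5 kHz, appears at 9 kHz.
145 kHz mod fs = 5 kHz.
5 kHz ≤ fs/2 = 17.5 kHz, appears at 5 kHz.
113.5 kHz mod fs = 8.5 kHz.
8.5 kHz ≤ fs/2 = 17.5 kHz, appears at 8.5 kHz.
Distinct values: {5 kHz, 8.5 kHz, 9 kHz}.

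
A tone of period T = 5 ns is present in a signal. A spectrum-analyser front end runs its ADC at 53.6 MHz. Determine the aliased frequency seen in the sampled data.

14.4 MHz

T = 5 ns → f = 1/T = 200 MHz.
200 MHz mod fs = 39.2 MHz.
39.2 MHz > fs/2 = 26.8 MHz, folds to fs − 39.2 MHz = 14.4 MHz.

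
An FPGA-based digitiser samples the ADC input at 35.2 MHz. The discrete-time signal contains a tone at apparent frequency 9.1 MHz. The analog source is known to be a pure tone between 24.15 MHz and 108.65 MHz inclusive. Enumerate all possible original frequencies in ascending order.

26.1 MHz, 44.3 MHz, 61.3 MHz, 79.5 MHz, 96.5 MHz

Frequencies that alias to 9.1 MHz are k·fs ± 9.1 MHz for integer k ≥ 0.
k=0: 9.1 MHz.
k=1: 26.1 MHz, 44.3 MHz.
k=2: 61.3 MHz, 79.5 MHz.
k=3: 96.5 MHz, 114.7 MHz.
k=4: 131.7 MHz, 149.9 MHz.
Within [24.15 MHz, 108.65 MHz]: 26.1 MHz, 44.3 MHz, 61.3 MHz, 79.5 MHz, 96.5 MHz.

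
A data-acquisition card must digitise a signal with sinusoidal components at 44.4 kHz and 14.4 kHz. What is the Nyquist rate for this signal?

88.8 kHz

Highest-frequency component: 44.4 kHz.
Nyquist rate = 2 × 44.4 kHz = 88.8 kHz.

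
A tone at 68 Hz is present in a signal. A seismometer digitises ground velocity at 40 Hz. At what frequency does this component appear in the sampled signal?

12 Hz

68 Hz mod fs = 28 Hz.
28 Hz > fs/2 = 20 Hz, folds to fs − 28 Hz = 12 Hz.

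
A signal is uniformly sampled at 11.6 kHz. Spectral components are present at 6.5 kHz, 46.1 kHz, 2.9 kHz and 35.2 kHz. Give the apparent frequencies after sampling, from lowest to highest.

fs/2 = 5.8 kHz.
6.5 kHz > fs/2 = 5.8 kHz, folds to fs − 6.5 kHz = 5.1 kHz.
46.1 kHz mod fs = 11.3 kHz.
11.3 kHz > fs/2 = 5.8 kHz, folds to fs − 11.3 kHz = 0.3 kHz.
2.9 kHz ≤ fs/2 = 5.8 kHz, passes unchanged.
35.2 kHz mod fs = 0.4 kHz.
0.4 kHz ≤ fs/2 = 5.8 kHz, appears at 0.4 kHz.
Distinct values: {0.3 kHz, 0.4 kHz, 2.9 kHz, 5.1 kHz}.

0.3 kHz, 0.4 kHz, 2.9 kHz, 5.1 kHz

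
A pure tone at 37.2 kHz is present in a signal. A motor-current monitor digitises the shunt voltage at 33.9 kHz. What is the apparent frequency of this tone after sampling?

37.2 kHz mod fs = 3.3 kHz.
3.3 kHz ≤ fs/2 = 16.95 kHz, appears at 3.3 kHz.

3.3 kHz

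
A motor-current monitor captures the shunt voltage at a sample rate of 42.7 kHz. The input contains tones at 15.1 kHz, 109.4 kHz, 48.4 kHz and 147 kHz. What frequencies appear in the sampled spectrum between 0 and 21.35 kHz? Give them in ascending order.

5.7 kHz, 15.1 kHz, 18.7 kHz, 18.9 kHz

fs/2 = 21.35 kHz.
15.1 kHz ≤ fs/2 = 21.35 kHz, passes unchanged.
109.4 kHz mod fs = 24 kHz.
24 kHz > fs/2 = 21.35 kHz, folds to fs − 24 kHz = 18.7 kHz.
48.4 kHz mod fs = 5.7 kHz.
5.7 kHz ≤ fs/2 = 21.35 kHz, appears at 5.7 kHz.
147 kHz mod fs = 18.9 kHz.
18.9 kHz ≤ fs/2 = 21.35 kHz, appears at 18.9 kHz.
Distinct values: {5.7 kHz, 15.1 kHz, 18.7 kHz, 18.9 kHz}.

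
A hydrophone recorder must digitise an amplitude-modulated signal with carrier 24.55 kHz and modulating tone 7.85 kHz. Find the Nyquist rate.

AM sidebands sit at fc ± fm = 16.7 kHz and 32.4 kHz.
Highest-frequency component: 32.4 kHz.
Nyquist rate = 2 × 32.4 kHz = 64.8 kHz.

64.8 kHz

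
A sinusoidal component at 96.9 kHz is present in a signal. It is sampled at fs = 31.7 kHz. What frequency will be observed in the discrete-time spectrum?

96.9 kHz mod fs = 1.8 kHz.
1.8 kHz ≤ fs/2 = 15.85 kHz, appears at 1.8 kHz.

1.8 kHz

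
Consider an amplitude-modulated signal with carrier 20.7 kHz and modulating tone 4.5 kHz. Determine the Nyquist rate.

50.4 kHz

AM sidebands sit at fc ± fm = 16.2 kHz and 25.2 kHz.
Highest-frequency component: 25.2 kHz.
Nyquist rate = 2 × 25.2 kHz = 50.4 kHz.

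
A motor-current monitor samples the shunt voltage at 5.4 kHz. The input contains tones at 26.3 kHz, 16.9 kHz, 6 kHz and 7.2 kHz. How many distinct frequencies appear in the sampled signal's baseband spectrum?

fs/2 = 2.7 kHz.
26.3 kHz mod fs = 4.7 kHz.
4.7 kHz > fs/2 = 2.7 kHz, folds to fs − 4.7 kHz = 0.7 kHz.
16.9 kHz mod fs = 0.7 kHz.
0.7 kHz ≤ fs/2 = 2.7 kHz, appears at 0.7 kHz.
6 kHz mod fs = 0.6 kHz.
0.6 kHz ≤ fs/2 = 2.7 kHz, appears at 0.6 kHz.
7.2 kHz mod fs = 1.8 kHz.
1.8 kHz ≤ fs/2 = 2.7 kHz, appears at 1.8 kHz.
Distinct values: {0.6 kHz, 0.7 kHz, 1.8 kHz} → 3.

3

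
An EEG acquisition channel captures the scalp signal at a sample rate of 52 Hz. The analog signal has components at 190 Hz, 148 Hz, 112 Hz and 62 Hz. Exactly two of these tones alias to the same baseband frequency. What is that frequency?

fs/2 = 26 Hz.
190 Hz mod fs = 34 Hz.
34 Hz > fs/2 = 26 Hz, folds to fs − 34 Hz = 18 Hz.
148 Hz mod fs = 44 Hz.
44 Hz > fs/2 = 26 Hz, folds to fs − 44 Hz = 8 Hz.
112 Hz mod fs = 8 Hz.
8 Hz ≤ fs/2 = 26 Hz, appears at 8 Hz.
62 Hz mod fs = 10 Hz.
10 Hz ≤ fs/2 = 26 Hz, appears at 10 Hz.
112 Hz and 148 Hz both map to 8 Hz.

8 Hz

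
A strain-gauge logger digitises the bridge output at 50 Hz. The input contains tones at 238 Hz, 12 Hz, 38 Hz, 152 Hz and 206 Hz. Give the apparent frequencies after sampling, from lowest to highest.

fs/2 = 25 Hz.
238 Hz mod fs = 38 Hz.
38 Hz > fs/2 = 25 Hz, folds to fs − 38 Hz = 12 Hz.
12 Hz ≤ fs/2 = 25 Hz, passes unchanged.
38 Hz > fs/2 = 25 Hz, folds to fs − 38 Hz = 12 Hz.
152 Hz mod fs = 2 Hz.
2 Hz ≤ fs/2 = 25 Hz, appears at 2 Hz.
206 Hz mod fs = 6 Hz.
6 Hz ≤ fs/2 = 25 Hz, appears at 6 Hz.
Distinct values: {2 Hz, 6 Hz, 12 Hz}.

2 Hz, 6 Hz, 12 Hz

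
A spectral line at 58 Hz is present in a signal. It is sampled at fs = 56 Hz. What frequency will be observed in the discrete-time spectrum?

58 Hz mod fs = 2 Hz.
2 Hz ≤ fs/2 = 28 Hz, appears at 2 Hz.

2 Hz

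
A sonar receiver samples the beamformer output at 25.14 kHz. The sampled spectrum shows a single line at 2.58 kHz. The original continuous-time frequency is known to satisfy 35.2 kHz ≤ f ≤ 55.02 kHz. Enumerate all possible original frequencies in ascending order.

Frequencies that alias to 2.58 kHz are k·fs ± 2.58 kHz for integer k ≥ 0.
k=0: 2.58 kHz.
k=1: 22.56 kHz, 27.72 kHz.
k=2: 47.7 kHz, 52.86 kHz.
k=3: 72.84 kHz, 78 kHz.
Within [35.2 kHz, 55.02 kHz]: 47.7 kHz, 52.86 kHz.

47.7 kHz, 52.86 kHz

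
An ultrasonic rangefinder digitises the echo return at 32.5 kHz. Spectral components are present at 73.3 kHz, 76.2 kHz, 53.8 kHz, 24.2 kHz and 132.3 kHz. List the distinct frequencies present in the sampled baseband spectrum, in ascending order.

fs/2 = 16.25 kHz.
73.3 kHz mod fs = 8.3 kHz.
8.3 kHz ≤ fs/2 = 16.25 kHz, appears at 8.3 kHz.
76.2 kHz mod fs = 11.2 kHz.
11.2 kHz ≤ fs/2 = 16.25 kHz, appears at 11.2 kHz.
53.8 kHz mod fs = 21.3 kHz.
21.3 kHz > fs/2 = 16.25 kHz, folds to fs − 21.3 kHz = 11.2 kHz.
24.2 kHz > fs/2 = 16.25 kHz, folds to fs − 24.2 kHz = 8.3 kHz.
132.3 kHz mod fs = 2.3 kHz.
2.3 kHz ≤ fs/2 = 16.25 kHz, appears at 2.3 kHz.
Distinct values: {2.3 kHz, 8.3 kHz, 11.2 kHz}.

2.3 kHz, 8.3 kHz, 11.2 kHz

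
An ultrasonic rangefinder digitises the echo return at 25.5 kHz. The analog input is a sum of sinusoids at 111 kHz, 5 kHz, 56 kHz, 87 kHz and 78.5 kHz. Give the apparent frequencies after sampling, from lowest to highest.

2 kHz, 5 kHz, 9 kHz, 10.5 kHz

fs/2 = 12.75 kHz.
111 kHz mod fs = 9 kHz.
9 kHz ≤ fs/2 = 12.75 kHz, appears at 9 kHz.
5 kHz ≤ fs/2 = 12.75 kHz, passes unchanged.
56 kHz mod fs = 5 kHz.
5 kHz ≤ fs/2 = 12.75 kHz, appears at 5 kHz.
87 kHz mod fs = 10.5 kHz.
10.5 kHz ≤ fs/2 = 12.75 kHz, appears at 10.5 kHz.
78.5 kHz mod fs = 2 kHz.
2 kHz ≤ fs/2 = 12.75 kHz, appears at 2 kHz.
Distinct values: {2 kHz, 5 kHz, 9 kHz, 10.5 kHz}.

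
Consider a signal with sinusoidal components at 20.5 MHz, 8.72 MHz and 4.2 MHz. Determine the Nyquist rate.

41 MHz

Highest-frequency component: 20.5 MHz.
Nyquist rate = 2 × 20.5 MHz = 41 MHz.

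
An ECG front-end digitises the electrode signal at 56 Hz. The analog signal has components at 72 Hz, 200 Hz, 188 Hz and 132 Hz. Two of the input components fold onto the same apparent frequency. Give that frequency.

20 Hz

fs/2 = 28 Hz.
72 Hz mod fs = 16 Hz.
16 Hz ≤ fs/2 = 28 Hz, appears at 16 Hz.
200 Hz mod fs = 32 Hz.
32 Hz > fs/2 = 28 Hz, folds to fs − 32 Hz = 24 Hz.
188 Hz mod fs = 20 Hz.
20 Hz ≤ fs/2 = 28 Hz, appears at 20 Hz.
132 Hz mod fs = 20 Hz.
20 Hz ≤ fs/2 = 28 Hz, appears at 20 Hz.
132 Hz and 188 Hz both map to 20 Hz.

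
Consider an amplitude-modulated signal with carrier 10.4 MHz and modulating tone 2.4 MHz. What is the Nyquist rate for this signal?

25.6 MHz

AM sidebands sit at fc ± fm = 8 MHz and 12.8 MHz.
Highest-frequency component: 12.8 MHz.
Nyquist rate = 2 × 12.8 MHz = 25.6 MHz.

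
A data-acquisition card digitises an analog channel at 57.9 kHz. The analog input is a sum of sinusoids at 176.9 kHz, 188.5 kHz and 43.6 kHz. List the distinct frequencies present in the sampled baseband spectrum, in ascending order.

fs/2 = 28.95 kHz.
176.9 kHz mod fs = 3.2 kHz.
3.2 kHz ≤ fs/2 = 28.95 kHz, appears at 3.2 kHz.
188.5 kHz mod fs = 14.8 kHz.
14.8 kHz ≤ fs/2 = 28.95 kHz, appears at 14.8 kHz.
43.6 kHz > fs/2 = 28.95 kHz, folds to fs − 43.6 kHz = 14.3 kHz.
Distinct values: {3.2 kHz, 14.3 kHz, 14.8 kHz}.

3.2 kHz, 14.3 kHz, 14.8 kHz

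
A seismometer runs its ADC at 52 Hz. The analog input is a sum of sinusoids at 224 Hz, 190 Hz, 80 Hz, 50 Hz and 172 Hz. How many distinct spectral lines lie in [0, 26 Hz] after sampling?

4

fs/2 = 26 Hz.
224 Hz mod fs = 16 Hz.
16 Hz ≤ fs/2 = 26 Hz, appears at 16 Hz.
190 Hz mod fs = 34 Hz.
34 Hz > fs/2 = 26 Hz, folds to fs − 34 Hz = 18 Hz.
80 Hz mod fs = 28 Hz.
28 Hz > fs/2 = 26 Hz, folds to fs − 28 Hz = 24 Hz.
50 Hz > fs/2 = 26 Hz, folds to fs − 50 Hz = 2 Hz.
172 Hz mod fs = 16 Hz.
16 Hz ≤ fs/2 = 26 Hz, appears at 16 Hz.
Distinct values: {2 Hz, 16 Hz, 18 Hz, 24 Hz} → 4.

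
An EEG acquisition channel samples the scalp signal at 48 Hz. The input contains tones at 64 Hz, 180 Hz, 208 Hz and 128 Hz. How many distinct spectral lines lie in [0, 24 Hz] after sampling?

fs/2 = 24 Hz.
64 Hz mod fs = 16 Hz.
16 Hz ≤ fs/2 = 24 Hz, appears at 16 Hz.
180 Hz mod fs = 36 Hz.
36 Hz > fs/2 = 24 Hz, folds to fs − 36 Hz = 12 Hz.
208 Hz mod fs = 16 Hz.
16 Hz ≤ fs/2 = 24 Hz, appears at 16 Hz.
128 Hz mod fs = 32 Hz.
32 Hz > fs/2 = 24 Hz, folds to fs − 32 Hz = 16 Hz.
Distinct values: {12 Hz, 16 Hz} → 2.

2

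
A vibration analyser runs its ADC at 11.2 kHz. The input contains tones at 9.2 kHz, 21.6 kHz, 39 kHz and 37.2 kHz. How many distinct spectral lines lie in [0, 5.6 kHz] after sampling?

4

fs/2 = 5.6 kHz.
9.2 kHz > fs/2 = 5.6 kHz, folds to fs − 9.2 kHz = 2 kHz.
21.6 kHz mod fs = 10.4 kHz.
10.4 kHz > fs/2 = 5.6 kHz, folds to fs − 10.4 kHz = 0.8 kHz.
39 kHz mod fs = 5.4 kHz.
5.4 kHz ≤ fs/2 = 5.6 kHz, appears at 5.4 kHz.
37.2 kHz mod fs = 3.6 kHz.
3.6 kHz ≤ fs/2 = 5.6 kHz, appears at 3.6 kHz.
Distinct values: {0.8 kHz, 2 kHz, 3.6 kHz, 5.4 kHz} → 4.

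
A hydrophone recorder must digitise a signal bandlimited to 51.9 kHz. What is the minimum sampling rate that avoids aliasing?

Nyquist rate = 2 × 51.9 kHz = 103.8 kHz.

103.8 kHz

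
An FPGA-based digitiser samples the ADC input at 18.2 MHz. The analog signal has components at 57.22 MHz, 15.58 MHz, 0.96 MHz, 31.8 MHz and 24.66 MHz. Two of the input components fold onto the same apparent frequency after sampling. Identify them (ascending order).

fs/2 = 9.1 MHz.
57.22 MHz mod fs = 2.62 MHz.
2.62 MHz ≤ fs/2 = 9.1 MHz, appears at 2.62 MHz.
15.58 MHz > fs/2 = 9.1 MHz, folds to fs − 15.58 MHz = 2.62 MHz.
0.96 MHz ≤ fs/2 = 9.1 MHz, passes unchanged.
31.8 MHz mod fs = 13.6 MHz.
13.6 MHz > fs/2 = 9.1 MHz, folds to fs − 13.6 MHz = 4.6 MHz.
24.66 MHz mod fs = 6.46 MHz.
6.46 MHz ≤ fs/2 = 9.1 MHz, appears at 6.46 MHz.
15.58 MHz and 57.22 MHz both map to 2.62 MHz.

15.58 MHz, 57.22 MHz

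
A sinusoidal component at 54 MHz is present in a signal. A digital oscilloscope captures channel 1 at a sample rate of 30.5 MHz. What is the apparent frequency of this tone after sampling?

7 MHz

54 MHz mod fs = 23.5 MHz.
23.5 MHz > fs/2 = 15.25 MHz, folds to fs − 23.5 MHz = 7 MHz.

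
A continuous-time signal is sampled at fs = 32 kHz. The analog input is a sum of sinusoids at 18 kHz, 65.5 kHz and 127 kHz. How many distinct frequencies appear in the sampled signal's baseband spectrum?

fs/2 = 16 kHz.
18 kHz > fs/2 = 16 kHz, folds to fs − 18 kHz = 14 kHz.
65.5 kHz mod fs = 1.5 kHz.
1.5 kHz ≤ fs/2 = 16 kHz, appears at 1.5 kHz.
127 kHz mod fs = 31 kHz.
31 kHz > fs/2 = 16 kHz, folds to fs − 31 kHz = 1 kHz.
Distinct values: {1 kHz, 1.5 kHz, 14 kHz} → 3.

3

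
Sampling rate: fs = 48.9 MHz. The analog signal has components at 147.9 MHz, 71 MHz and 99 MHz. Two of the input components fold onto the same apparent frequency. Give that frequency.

1.2 MHz

fs/2 = 24.45 MHz.
147.9 MHz mod fs = 1.2 MHz.
1.2 MHz ≤ fs/2 = 24.45 MHz, appears at 1.2 MHz.
71 MHz mod fs = 22.1 MHz.
22.1 MHz ≤ fs/2 = 24.45 MHz, appears at 22.1 MHz.
99 MHz mod fs = 1.2 MHz.
1.2 MHz ≤ fs/2 = 24.45 MHz, appears at 1.2 MHz.
99 MHz and 147.9 MHz both map to 1.2 MHz.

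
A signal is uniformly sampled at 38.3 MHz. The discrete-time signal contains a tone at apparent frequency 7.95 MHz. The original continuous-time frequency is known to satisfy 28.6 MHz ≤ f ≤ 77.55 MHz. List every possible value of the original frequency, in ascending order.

30.35 MHz, 46.25 MHz, 68.65 MHz

Frequencies that alias to 7.95 MHz are k·fs ± 7.95 MHz for integer k ≥ 0.
k=0: 7.95 MHz.
k=1: 30.35 MHz, 46.25 MHz.
k=2: 68.65 MHz, 84.55 MHz.
k=3: 106.95 MHz, 122.85 MHz.
Within [28.6 MHz, 77.55 MHz]: 30.35 MHz, 46.25 MHz, 68.65 MHz.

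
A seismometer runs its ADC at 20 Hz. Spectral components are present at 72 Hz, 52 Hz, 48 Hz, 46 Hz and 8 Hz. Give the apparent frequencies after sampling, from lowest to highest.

fs/2 = 10 Hz.
72 Hz mod fs = 12 Hz.
12 Hz > fs/2 = 10 Hz, folds to fs − 12 Hz = 8 Hz.
52 Hz mod fs = 12 Hz.
12 Hz > fs/2 = 10 Hz, folds to fs − 12 Hz = 8 Hz.
48 Hz mod fs = 8 Hz.
8 Hz ≤ fs/2 = 10 Hz, appears at 8 Hz.
46 Hz mod fs = 6 Hz.
6 Hz ≤ fs/2 = 10 Hz, appears at 6 Hz.
8 Hz ≤ fs/2 = 10 Hz, passes unchanged.
Distinct values: {6 Hz, 8 Hz}.

6 Hz, 8 Hz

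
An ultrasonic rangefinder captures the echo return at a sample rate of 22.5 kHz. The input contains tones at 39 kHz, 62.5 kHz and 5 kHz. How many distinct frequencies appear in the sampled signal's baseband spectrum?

2

fs/2 = 11.25 kHz.
39 kHz mod fs = 16.5 kHz.
16.5 kHz > fs/2 = 11.25 kHz, folds to fs − 16.5 kHz = 6 kHz.
62.5 kHz mod fs = 17.5 kHz.
17.5 kHz > fs/2 = 11.25 kHz, folds to fs − 17.5 kHz = 5 kHz.
5 kHz ≤ fs/2 = 11.25 kHz, passes unchanged.
Distinct values: {5 kHz, 6 kHz} → 2.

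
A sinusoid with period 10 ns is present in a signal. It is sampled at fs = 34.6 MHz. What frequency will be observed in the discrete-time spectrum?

T = 10 ns → f = 1/T = 100 MHz.
100 MHz mod fs = 30.8 MHz.
30.8 MHz > fs/2 = 17.3 MHz, folds to fs − 30.8 MHz = 3.8 MHz.

3.8 MHz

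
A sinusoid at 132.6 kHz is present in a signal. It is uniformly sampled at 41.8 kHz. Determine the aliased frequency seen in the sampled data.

132.6 kHz mod fs = 7.2 kHz.
7.2 kHz ≤ fs/2 = 20.9 kHz, appears at 7.2 kHz.

7.2 kHz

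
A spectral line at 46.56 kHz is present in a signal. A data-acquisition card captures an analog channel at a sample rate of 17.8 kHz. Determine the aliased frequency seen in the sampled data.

6.84 kHz

46.56 kHz mod fs = 10.96 kHz.
10.96 kHz > fs/2 = 8.9 kHz, folds to fs − 10.96 kHz = 6.84 kHz.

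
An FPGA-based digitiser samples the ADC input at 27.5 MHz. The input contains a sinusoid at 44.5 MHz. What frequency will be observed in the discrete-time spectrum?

44.5 MHz mod fs = 17 MHz.
17 MHz > fs/2 = 13.75 MHz, folds to fs − 17 MHz = 10.5 MHz.

10.5 MHz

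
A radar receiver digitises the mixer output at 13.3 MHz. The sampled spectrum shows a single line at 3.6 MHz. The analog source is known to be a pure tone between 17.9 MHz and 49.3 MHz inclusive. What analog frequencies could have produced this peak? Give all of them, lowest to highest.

Frequencies that alias to 3.6 MHz are k·fs ± 3.6 MHz for integer k ≥ 0.
k=0: 3.6 MHz.
k=1: 9.7 MHz, 16.9 MHz.
k=2: 23 MHz, 30.2 MHz.
k=3: 36.3 MHz, 43.5 MHz.
k=4: 49.6 MHz, 56.8 MHz.
Within [17.9 MHz, 49.3 MHz]: 23 MHz, 30.2 MHz, 36.3 MHz, 43.5 MHz.

23 MHz, 30.2 MHz, 36.3 MHz, 43.5 MHz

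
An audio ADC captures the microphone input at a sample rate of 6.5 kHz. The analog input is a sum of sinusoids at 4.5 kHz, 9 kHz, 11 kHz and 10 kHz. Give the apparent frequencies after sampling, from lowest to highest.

2 kHz, 2.5 kHz, 3 kHz

fs/2 = 3.25 kHz.
4.5 kHz > fs/2 = 3.25 kHz, folds to fs − 4.5 kHz = 2 kHz.
9 kHz mod fs = 2.5 kHz.
2.5 kHz ≤ fs/2 = 3.25 kHz, appears at 2.5 kHz.
11 kHz mod fs = 4.5 kHz.
4.5 kHz > fs/2 = 3.25 kHz, folds to fs − 4.5 kHz = 2 kHz.
10 kHz mod fs = 3.5 kHz.
3.5 kHz > fs/2 = 3.25 kHz, folds to fs − 3.5 kHz = 3 kHz.
Distinct values: {2 kHz, 2.5 kHz, 3 kHz}.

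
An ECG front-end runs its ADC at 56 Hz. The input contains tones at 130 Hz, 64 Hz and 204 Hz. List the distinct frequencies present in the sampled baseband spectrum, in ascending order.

8 Hz, 18 Hz, 20 Hz

fs/2 = 28 Hz.
130 Hz mod fs = 18 Hz.
18 Hz ≤ fs/2 = 28 Hz, appears at 18 Hz.
64 Hz mod fs = 8 Hz.
8 Hz ≤ fs/2 = 28 Hz, appears at 8 Hz.
204 Hz mod fs = 36 Hz.
36 Hz > fs/2 = 28 Hz, folds to fs − 36 Hz = 20 Hz.
Distinct values: {8 Hz, 18 Hz, 20 Hz}.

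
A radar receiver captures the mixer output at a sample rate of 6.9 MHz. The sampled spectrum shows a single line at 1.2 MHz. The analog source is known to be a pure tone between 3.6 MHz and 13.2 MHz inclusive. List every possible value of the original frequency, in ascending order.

5.7 MHz, 8.1 MHz, 12.6 MHz

Frequencies that alias to 1.2 MHz are k·fs ± 1.2 MHz for integer k ≥ 0.
k=0: 1.2 MHz.
k=1: 5.7 MHz, 8.1 MHz.
k=2: 12.6 MHz, 15 MHz.
k=3: 19.5 MHz, 21.9 MHz.
Within [3.6 MHz, 13.2 MHz]: 5.7 MHz, 8.1 MHz, 12.6 MHz.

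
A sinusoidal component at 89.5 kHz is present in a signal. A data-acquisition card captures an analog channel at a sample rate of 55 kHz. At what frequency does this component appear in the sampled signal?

89.5 kHz mod fs = 34.5 kHz.
34.5 kHz > fs/2 = 27.5 kHz, folds to fs − 34.5 kHz = 20.5 kHz.

20.5 kHz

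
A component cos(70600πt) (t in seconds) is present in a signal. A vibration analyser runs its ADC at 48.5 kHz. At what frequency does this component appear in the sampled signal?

13.2 kHz

ω = 70600π rad/s → f = ω/(2π) = 35300 Hz = 35.3 kHz.
35.3 kHz > fs/2 = 24.25 kHz, folds to fs − 35.3 kHz = 13.2 kHz.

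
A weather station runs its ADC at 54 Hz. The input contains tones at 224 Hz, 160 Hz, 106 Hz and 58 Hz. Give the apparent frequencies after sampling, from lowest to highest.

2 Hz, 4 Hz, 8 Hz

fs/2 = 27 Hz.
224 Hz mod fs = 8 Hz.
8 Hz ≤ fs/2 = 27 Hz, appears at 8 Hz.
160 Hz mod fs = 52 Hz.
52 Hz > fs/2 = 27 Hz, folds to fs − 52 Hz = 2 Hz.
106 Hz mod fs = 52 Hz.
52 Hz > fs/2 = 27 Hz, folds to fs − 52 Hz = 2 Hz.
58 Hz mod fs = 4 Hz.
4 Hz ≤ fs/2 = 27 Hz, appears at 4 Hz.
Distinct values: {2 Hz, 4 Hz, 8 Hz}.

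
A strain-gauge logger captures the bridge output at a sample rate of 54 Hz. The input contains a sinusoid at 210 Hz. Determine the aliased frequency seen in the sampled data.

210 Hz mod fs = 48 Hz.
48 Hz > fs/2 = 27 Hz, folds to fs − 48 Hz = 6 Hz.

6 Hz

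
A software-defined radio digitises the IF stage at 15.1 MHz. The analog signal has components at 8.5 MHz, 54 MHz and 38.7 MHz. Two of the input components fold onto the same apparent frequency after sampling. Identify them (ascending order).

8.5 MHz, 38.7 MHz

fs/2 = 7.55 MHz.
8.5 MHz > fs/2 = 7.55 MHz, folds to fs − 8.5 MHz = 6.6 MHz.
54 MHz mod fs = 8.7 MHz.
8.7 MHz > fs/2 = 7.55 MHz, folds to fs − 8.7 MHz = 6.4 MHz.
38.7 MHz mod fs = 8.5 MHz.
8.5 MHz > fs/2 = 7.55 MHz, folds to fs − 8.5 MHz = 6.6 MHz.
8.5 MHz and 38.7 MHz both map to 6.6 MHz.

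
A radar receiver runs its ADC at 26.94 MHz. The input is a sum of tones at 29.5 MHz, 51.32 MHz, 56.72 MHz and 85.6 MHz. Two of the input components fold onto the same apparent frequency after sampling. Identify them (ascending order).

fs/2 = 13.47 MHz.
29.5 MHz mod fs = 2.56 MHz.
2.56 MHz ≤ fs/2 = 13.47 MHz, appears at 2.56 MHz.
51.32 MHz mod fs = 24.38 MHz.
24.38 MHz > fs/2 = 13.47 MHz, folds to fs − 24.38 MHz = 2.56 MHz.
56.72 MHz mod fs = 2.84 MHz.
2.84 MHz ≤ fs/2 = 13.47 MHz, appears at 2.84 MHz.
85.6 MHz mod fs = 4.78 MHz.
4.78 MHz ≤ fs/2 = 13.47 MHz, appears at 4.78 MHz.
29.5 MHz and 51.32 MHz both map to 2.56 MHz.

29.5 MHz, 51.32 MHz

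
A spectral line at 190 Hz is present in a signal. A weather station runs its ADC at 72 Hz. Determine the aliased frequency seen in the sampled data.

190 Hz mod fs = 46 Hz.
46 Hz > fs/2 = 36 Hz, folds to fs − 46 Hz = 26 Hz.

26 Hz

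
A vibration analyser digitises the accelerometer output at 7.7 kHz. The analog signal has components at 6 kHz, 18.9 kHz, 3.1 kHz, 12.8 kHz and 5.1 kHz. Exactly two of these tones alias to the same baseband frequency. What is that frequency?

fs/2 = 3.85 kHz.
6 kHz > fs/2 = 3.85 kHz, folds to fs − 6 kHz = 1.7 kHz.
18.9 kHz mod fs = 3.5 kHz.
3.5 kHz ≤ fs/2 = 3.85 kHz, appears at 3.5 kHz.
3.1 kHz ≤ fs/2 = 3.85 kHz, passes unchanged.
12.8 kHz mod fs = 5.1 kHz.
5.1 kHz > fs/2 = 3.85 kHz, folds to fs − 5.1 kHz = 2.6 kHz.
5.1 kHz > fs/2 = 3.85 kHz, folds to fs − 5.1 kHz = 2.6 kHz.
5.1 kHz and 12.8 kHz both map to 2.6 kHz.

2.6 kHz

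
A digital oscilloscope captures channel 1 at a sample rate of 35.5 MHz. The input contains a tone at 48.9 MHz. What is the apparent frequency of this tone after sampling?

48.9 MHz mod fs = 13.4 MHz.
13.4 MHz ≤ fs/2 = 17.75 MHz, appears at 13.4 MHz.

13.4 MHz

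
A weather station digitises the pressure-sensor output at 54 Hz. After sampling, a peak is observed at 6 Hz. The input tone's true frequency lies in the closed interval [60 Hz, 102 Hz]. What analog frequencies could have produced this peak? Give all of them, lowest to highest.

Frequencies that alias to 6 Hz are k·fs ± 6 Hz for integer k ≥ 0.
k=0: 6 Hz.
k=1: 48 Hz, 60 Hz.
k=2: 102 Hz, 114 Hz.
k=3: 156 Hz, 168 Hz.
Within [60 Hz, 102 Hz]: 60 Hz, 102 Hz.

60 Hz, 102 Hz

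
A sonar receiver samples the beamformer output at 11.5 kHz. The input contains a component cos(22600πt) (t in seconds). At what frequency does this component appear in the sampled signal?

0.2 kHz

ω = 22600π rad/s → f = ω/(2π) = 11300 Hz = 11.3 kHz.
11.3 kHz > fs/2 = 5.75 kHz, folds to fs − 11.3 kHz = 0.2 kHz.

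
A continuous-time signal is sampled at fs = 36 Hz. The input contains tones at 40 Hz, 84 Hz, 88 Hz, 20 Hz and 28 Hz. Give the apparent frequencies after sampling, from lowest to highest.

4 Hz, 8 Hz, 12 Hz, 16 Hz

fs/2 = 18 Hz.
40 Hz mod fs = 4 Hz.
4 Hz ≤ fs/2 = 18 Hz, appears at 4 Hz.
84 Hz mod fs = 12 Hz.
12 Hz ≤ fs/2 = 18 Hz, appears at 12 Hz.
88 Hz mod fs = 16 Hz.
16 Hz ≤ fs/2 = 18 Hz, appears at 16 Hz.
20 Hz > fs/2 = 18 Hz, folds to fs − 20 Hz = 16 Hz.
28 Hz > fs/2 = 18 Hz, folds to fs − 28 Hz = 8 Hz.
Distinct values: {4 Hz, 8 Hz, 12 Hz, 16 Hz}.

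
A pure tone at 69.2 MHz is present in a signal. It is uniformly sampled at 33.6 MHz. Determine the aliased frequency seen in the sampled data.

69.2 MHz mod fs = 2 MHz.
2 MHz ≤ fs/2 = 16.8 MHz, appears at 2 MHz.

2 MHz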